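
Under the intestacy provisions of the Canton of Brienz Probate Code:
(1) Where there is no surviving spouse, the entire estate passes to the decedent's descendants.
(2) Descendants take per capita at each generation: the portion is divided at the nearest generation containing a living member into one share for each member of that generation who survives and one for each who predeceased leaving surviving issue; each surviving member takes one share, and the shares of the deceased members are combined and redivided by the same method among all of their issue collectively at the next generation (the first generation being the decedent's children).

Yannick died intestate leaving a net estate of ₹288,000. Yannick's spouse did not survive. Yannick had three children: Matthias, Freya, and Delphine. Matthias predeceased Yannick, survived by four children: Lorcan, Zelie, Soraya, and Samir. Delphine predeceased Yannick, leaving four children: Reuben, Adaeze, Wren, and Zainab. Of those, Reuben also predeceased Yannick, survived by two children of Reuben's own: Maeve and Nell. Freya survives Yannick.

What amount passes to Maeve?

The entire ₹288,000 passes to the descendants.
That amount (₹288,000) is divided at the children's generation into 3 shares of ₹96,000. Freya takes ₹96,000. The 2 shares of the deceased (Matthias and Delphine) are combined into a pool of ₹192,000.
That pool (₹192,000) is divided at the grandchildren's generation into 8 shares of ₹24,000. Lorcan, Zelie, Soraya, Samir, Adaeze, Wren, and Zainab each take ₹24,000. The remaining share for the deceased Reuben (₹24,000) is carried to the next generation.
That pool (₹24,000) is divided at the great-grandchildren's generation equally among Maeve and Nell: ₹12,000 each.

Maeve receives ₹12,000.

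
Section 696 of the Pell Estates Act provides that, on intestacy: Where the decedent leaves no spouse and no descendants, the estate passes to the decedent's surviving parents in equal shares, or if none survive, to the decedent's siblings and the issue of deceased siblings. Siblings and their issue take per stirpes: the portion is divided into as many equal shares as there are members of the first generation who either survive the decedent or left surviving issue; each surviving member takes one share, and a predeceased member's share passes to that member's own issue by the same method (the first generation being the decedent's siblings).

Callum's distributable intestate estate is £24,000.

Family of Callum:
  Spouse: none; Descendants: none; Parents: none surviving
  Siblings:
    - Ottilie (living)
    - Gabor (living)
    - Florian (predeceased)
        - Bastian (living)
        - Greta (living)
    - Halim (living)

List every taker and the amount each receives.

Ottilie: £6,000; Gabor: £6,000; Bastian: £3,000; Greta: £3,000; Halim: £6,000

The entire £24,000 passes to the siblings and their issue.
That amount (£24,000) is divided into 4 shares of £6,000: Ottilie, Gabor, and Halim each take £6,000; Florian's £6,000 share passes to Florian's issue.
Florian's share (£6,000) is divided into 2 shares of £3,000: Bastian and Greta each take £3,000.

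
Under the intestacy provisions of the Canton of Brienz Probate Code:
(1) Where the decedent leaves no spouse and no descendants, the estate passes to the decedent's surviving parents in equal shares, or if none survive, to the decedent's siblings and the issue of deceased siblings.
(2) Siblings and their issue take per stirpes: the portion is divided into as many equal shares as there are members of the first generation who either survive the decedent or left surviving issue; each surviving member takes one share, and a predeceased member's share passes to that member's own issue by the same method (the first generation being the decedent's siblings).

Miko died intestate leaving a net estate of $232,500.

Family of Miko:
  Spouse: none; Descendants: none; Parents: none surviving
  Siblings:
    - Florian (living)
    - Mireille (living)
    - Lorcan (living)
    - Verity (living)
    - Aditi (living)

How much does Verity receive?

The entire $232,500 passes to the siblings and their issue.
That amount ($232,500) is divided into 5 shares of $46,500: Florian, Mireille, Lorcan, Verity, and Aditi each take $46,500.

Verity receives $46,500.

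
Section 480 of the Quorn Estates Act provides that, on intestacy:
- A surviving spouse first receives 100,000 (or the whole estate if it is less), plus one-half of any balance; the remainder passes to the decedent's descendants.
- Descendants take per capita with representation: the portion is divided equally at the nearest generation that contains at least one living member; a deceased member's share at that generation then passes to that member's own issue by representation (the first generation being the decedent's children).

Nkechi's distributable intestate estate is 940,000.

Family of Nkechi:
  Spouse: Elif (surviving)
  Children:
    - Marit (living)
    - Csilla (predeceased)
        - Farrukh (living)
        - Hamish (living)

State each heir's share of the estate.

Elif first takes 100,000, leaving a balance of 840,000. Elif then takes one-half of the balance (420,000), for a total of 520,000. The remaining 420,000 passes to the descendants.
The descendants' portion (420,000) is divided into 2 shares of 210,000: Marit takes 210,000; Csilla's 210,000 share passes to Csilla's issue.
Csilla's share (210,000) is divided into 2 shares of 105,000: Farrukh and Hamish each take 105,000.

Elif: 520,000; Marit: 210,000; Farrukh: 105,000; Hamish: 105,000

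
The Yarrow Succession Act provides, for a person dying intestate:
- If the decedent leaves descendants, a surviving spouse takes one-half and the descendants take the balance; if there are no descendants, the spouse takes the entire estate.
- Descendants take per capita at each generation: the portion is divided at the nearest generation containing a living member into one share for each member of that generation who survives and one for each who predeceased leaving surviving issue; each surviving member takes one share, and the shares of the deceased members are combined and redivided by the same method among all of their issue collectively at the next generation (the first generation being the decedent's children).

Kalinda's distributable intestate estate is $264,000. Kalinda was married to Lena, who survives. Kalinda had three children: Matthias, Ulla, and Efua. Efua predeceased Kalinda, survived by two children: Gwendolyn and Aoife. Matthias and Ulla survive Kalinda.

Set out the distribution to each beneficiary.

Lena takes one-half of $264,000 = $132,000. The remaining $132,000 passes to the descendants.
The descendants' portion ($132,000) is divided at the children's generation into 3 shares of $44,000. Matthias and Ulla each take $44,000. The remaining share for the deceased Efua ($44,000) is carried to the next generation.
That pool ($44,000) is divided at the grandchildren's generation equally among Gwendolyn and Aoife: $22,000 each.

Lena: $132,000; Matthias: $44,000; Ulla: $44,000; Gwendolyn: $22,000; Aoife: $22,000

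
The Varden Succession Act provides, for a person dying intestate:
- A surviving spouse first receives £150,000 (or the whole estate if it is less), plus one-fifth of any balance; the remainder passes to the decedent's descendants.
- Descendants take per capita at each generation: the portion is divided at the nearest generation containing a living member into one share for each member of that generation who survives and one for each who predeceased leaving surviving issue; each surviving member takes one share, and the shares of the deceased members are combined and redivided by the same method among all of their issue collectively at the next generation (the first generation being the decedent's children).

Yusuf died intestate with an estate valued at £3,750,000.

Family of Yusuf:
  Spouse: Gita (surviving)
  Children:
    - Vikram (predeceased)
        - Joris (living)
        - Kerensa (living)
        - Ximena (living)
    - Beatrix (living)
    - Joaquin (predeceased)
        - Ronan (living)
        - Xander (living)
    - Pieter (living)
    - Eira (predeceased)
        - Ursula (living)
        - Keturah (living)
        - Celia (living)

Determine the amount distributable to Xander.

Gita first takes £150,000, leaving a balance of £3,600,000. Gita then takes one-fifth of the balance (£720,000), for a total of £870,000. The remaining £2,880,000 passes to the descendants.
The descendants' portion (£2,880,000) is divided at the children's generation into 5 shares of £576,000. Beatrix and Pieter each take £576,000. The 3 shares of the deceased (Vikram, Joaquin, and Eira) are combined into a pool of £1,728,000.
That pool (£1,728,000) is divided at the grandchildren's generation equally among Joris, Kerensa, Ximena, Ronan, Xander, Ursula, Keturah, and Celia: £216,000 each.

Xander receives £216,000.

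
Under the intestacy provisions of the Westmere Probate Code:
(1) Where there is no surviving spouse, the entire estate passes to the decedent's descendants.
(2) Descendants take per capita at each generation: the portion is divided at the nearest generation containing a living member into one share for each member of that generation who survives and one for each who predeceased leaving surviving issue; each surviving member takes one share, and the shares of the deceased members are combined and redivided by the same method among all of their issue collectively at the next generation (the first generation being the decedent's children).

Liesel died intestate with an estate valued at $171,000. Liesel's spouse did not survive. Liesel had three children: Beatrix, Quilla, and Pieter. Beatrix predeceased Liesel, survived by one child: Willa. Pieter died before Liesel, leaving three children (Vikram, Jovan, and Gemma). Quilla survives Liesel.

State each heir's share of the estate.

Willa: $28,500; Quilla: $57,000; Vikram: $28,500; Jovan: $28,500; Gemma: $28,500

The entire $171,000 passes to the descendants.
That amount ($171,000) is divided at the children's generation into 3 shares of $57,000. Quilla takes $57,000. The 2 shares of the deceased (Beatrix and Pieter) are combined into a pool of $114,000.
That pool ($114,000) is divided at the grandchildren's generation equally among Willa, Vikram, Jovan, and Gemma: $28,500 each.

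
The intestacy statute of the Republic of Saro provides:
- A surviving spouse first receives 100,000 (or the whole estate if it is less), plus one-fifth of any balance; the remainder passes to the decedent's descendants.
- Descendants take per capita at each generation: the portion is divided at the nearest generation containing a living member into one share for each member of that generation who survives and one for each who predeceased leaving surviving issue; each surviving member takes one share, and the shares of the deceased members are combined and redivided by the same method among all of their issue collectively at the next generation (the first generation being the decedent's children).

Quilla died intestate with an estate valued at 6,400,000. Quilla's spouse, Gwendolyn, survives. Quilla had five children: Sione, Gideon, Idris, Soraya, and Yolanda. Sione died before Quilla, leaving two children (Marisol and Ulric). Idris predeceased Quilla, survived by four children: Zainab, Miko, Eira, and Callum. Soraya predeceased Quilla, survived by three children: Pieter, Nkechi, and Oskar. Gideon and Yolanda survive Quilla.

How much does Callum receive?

Gwendolyn first takes 100,000, leaving a balance of 6,300,000. Gwendolyn then takes one-fifth of the balance (1,260,000), for a total of 1,360,000. The remaining 5,040,000 passes to the descendants.
The descendants' portion (5,040,000) is divided at the children's generation into 5 shares of 1,008,000. Gideon and Yolanda each take 1,008,000. The 3 shares of the deceased (Sione, Idris, and Soraya) are combined into a pool of 3,024,000.
That pool (3,024,000) is divided at the grandchildren's generation equally among Marisol, Ulric, Zainab, Miko, Eira, Callum, Pieter, Nkechi, and Oskar: 336,000 each.

Callum receives 336,000.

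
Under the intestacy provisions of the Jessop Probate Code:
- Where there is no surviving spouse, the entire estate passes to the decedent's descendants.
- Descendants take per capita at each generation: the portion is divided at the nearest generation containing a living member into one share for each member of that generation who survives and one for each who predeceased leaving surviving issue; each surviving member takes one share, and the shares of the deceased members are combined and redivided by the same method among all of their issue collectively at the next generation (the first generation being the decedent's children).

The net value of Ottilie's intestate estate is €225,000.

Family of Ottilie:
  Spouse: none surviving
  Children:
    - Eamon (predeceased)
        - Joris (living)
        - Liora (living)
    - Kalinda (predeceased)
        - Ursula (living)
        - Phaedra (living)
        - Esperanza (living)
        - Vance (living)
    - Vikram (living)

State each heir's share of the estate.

The entire €225,000 passes to the descendants.
That amount (€225,000) is divided at the children's generation into 3 shares of €75,000. Vikram takes €75,000. The 2 shares of the deceased (Eamon and Kalinda) are combined into a pool of €150,000.
That pool (€150,000) is divided at the grandchildren's generation equally among Joris, Liora, Ursula, Phaedra, Esperanza, and Vance: €25,000 each.

Joris: €25,000; Liora: €25,000; Ursula: €25,000; Phaedra: €25,000; Esperanza: €25,000; Vance: €25,000; Vikram: €75,000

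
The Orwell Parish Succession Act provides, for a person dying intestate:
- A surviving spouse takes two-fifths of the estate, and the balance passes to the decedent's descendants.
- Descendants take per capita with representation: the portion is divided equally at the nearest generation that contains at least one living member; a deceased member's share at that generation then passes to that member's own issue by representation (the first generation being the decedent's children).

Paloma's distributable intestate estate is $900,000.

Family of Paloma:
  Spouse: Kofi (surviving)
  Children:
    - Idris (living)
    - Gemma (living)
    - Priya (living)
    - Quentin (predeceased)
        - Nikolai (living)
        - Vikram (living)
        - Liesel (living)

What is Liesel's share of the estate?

Liesel receives $45,000.

Kofi takes two-fifths of $900,000 = $360,000. The remaining $540,000 passes to the descendants.
The descendants' portion ($540,000) is divided into 4 shares of $135,000: Idris, Gemma, and Priya each take $135,000; Quentin's $135,000 share passes to Quentin's issue.
Quentin's share ($135,000) is divided into 3 shares of $45,000: Nikolai, Vikram, and Liesel each take $45,000.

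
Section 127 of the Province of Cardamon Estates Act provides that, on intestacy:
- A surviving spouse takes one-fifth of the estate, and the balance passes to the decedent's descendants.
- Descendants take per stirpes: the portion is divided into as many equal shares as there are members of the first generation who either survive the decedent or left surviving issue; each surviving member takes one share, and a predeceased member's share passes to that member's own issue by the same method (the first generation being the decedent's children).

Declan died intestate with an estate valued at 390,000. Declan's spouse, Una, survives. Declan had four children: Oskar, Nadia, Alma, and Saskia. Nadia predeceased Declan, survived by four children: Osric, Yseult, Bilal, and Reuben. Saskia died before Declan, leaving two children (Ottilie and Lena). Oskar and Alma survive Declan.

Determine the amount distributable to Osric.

Una takes one-fifth of 390,000 = 78,000. The remaining 312,000 passes to the descendants.
The descendants' portion (312,000) is divided into 4 shares of 78,000: Oskar and Alma each take 78,000; Nadia's 78,000 share passes to Nadia's issue; Saskia's 78,000 share passes to Saskia's issue.
Nadia's share (78,000) is divided into 4 shares of 19,500: Osric, Yseult, Bilal, and Reuben each take 19,500.
Saskia's share (78,000) is divided into 2 shares of 39,000: Ottilie and Lena each take 39,000.

Osric receives 19,500.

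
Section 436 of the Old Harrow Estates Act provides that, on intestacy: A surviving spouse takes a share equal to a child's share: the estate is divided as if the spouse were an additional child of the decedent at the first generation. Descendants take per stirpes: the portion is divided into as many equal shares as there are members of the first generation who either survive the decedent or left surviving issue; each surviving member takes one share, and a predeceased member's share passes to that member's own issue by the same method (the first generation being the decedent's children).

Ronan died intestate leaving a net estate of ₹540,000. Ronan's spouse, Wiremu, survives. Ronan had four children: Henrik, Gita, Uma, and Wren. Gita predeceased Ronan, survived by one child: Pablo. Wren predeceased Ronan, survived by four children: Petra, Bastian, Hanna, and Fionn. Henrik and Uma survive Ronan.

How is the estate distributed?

Wiremu: ₹108,000; Henrik: ₹108,000; Pablo: ₹108,000; Uma: ₹108,000; Petra: ₹27,000; Bastian: ₹27,000; Hanna: ₹27,000; Fionn: ₹27,000

The spouse counts as an additional share at the children's level, so there are 5 primary shares of ₹108,000. Wiremu takes one such share (₹108,000).
The children's combined portion (₹432,000) is divided into 4 shares of ₹108,000: Henrik and Uma each take ₹108,000; Gita's ₹108,000 share passes to Gita's issue; Wren's ₹108,000 share passes to Wren's issue.
Gita's share (₹108,000) passes entirely to Pablo.
Wren's share (₹108,000) is divided into 4 shares of ₹27,000: Petra, Bastian, Hanna, and Fionn each take ₹27,000.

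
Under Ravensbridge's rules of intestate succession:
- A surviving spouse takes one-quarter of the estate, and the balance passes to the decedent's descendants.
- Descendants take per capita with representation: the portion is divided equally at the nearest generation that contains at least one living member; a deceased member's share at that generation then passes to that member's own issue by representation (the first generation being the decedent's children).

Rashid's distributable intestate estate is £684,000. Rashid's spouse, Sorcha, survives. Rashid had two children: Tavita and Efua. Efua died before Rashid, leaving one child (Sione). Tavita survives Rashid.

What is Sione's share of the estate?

Sorcha takes one-quarter of £684,000 = £171,000. The remaining £513,000 passes to the descendants.
The descendants' portion (£513,000) is divided into 2 shares of £256,500: Tavita takes £256,500; Efua's £256,500 share passes to Efua's issue.
Efua's share (£256,500) passes entirely to Sione.

Sione receives £256,500.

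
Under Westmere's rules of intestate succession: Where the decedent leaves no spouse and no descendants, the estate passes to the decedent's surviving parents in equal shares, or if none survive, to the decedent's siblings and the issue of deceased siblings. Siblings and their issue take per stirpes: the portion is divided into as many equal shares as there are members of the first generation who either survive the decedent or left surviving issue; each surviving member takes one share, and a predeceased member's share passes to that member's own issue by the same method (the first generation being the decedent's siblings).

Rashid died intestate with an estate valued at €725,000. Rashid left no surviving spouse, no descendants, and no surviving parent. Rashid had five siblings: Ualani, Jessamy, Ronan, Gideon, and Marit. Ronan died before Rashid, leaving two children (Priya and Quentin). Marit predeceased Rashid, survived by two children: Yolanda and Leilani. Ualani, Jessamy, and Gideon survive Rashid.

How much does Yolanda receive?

Yolanda receives €72,500.

The entire €725,000 passes to the siblings and their issue.
That amount (€725,000) is divided into 5 shares of €145,000: Ualani, Jessamy, and Gideon each take €145,000; Ronan's €145,000 share passes to Ronan's issue; Marit's €145,000 share passes to Marit's issue.
Ronan's share (€145,000) is divided into 2 shares of €72,500: Priya and Quentin each take €72,500.
Marit's share (€145,000) is divided into 2 shares of €72,500: Yolanda and Leilani each take €72,500.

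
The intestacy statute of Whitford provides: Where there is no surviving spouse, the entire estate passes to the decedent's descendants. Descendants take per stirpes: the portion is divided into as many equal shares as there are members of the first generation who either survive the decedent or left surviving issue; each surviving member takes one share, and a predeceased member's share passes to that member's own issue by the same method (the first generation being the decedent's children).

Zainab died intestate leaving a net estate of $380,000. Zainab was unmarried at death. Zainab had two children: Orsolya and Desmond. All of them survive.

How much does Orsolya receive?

Orsolya receives $190,000.

The entire $380,000 passes to the descendants.
That amount ($380,000) is divided into 2 shares of $190,000: Orsolya and Desmond each take $190,000.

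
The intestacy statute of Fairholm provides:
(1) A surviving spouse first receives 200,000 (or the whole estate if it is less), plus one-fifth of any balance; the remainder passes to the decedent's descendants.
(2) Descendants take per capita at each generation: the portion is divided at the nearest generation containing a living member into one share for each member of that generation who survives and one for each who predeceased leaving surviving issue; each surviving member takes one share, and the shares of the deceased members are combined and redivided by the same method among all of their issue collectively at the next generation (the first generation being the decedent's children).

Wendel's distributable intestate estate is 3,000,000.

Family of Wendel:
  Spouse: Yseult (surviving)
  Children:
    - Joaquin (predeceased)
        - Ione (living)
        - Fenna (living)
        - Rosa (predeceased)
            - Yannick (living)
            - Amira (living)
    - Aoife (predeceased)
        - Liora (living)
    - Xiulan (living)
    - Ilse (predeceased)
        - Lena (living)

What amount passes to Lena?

Yseult first takes 200,000, leaving a balance of 2,800,000. Yseult then takes one-fifth of the balance (560,000), for a total of 760,000. The remaining 2,240,000 passes to the descendants.
The descendants' portion (2,240,000) is divided at the children's generation into 4 shares of 560,000. Xiulan takes 560,000. The 3 shares of the deceased (Joaquin, Aoife, and Ilse) are combined into a pool of 1,680,000.
That pool (1,680,000) is divided at the grandchildren's generation into 5 shares of 336,000. Ione, Fenna, Liora, and Lena each take 336,000. The remaining share for the deceased Rosa (336,000) is carried to the next generation.
That pool (336,000) is divided at the great-grandchildren's generation equally among Yannick and Amira: 168,000 each.

Lena receives 336,000.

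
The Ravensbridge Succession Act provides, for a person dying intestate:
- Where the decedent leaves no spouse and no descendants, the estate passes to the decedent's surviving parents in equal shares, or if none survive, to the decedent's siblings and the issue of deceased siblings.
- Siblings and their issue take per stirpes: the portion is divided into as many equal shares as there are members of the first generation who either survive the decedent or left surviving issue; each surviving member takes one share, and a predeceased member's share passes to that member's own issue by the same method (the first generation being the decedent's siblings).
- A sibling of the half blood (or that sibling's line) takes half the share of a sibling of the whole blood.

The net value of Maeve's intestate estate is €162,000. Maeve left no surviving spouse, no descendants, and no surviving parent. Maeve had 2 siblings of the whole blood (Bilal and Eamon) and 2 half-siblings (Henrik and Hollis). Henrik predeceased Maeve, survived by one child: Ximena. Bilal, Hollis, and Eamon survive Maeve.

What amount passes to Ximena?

The entire €162,000 passes to the siblings and their issue.
Counting each half-blood sibling's line as half a unit, there are 3 units in €162,000, so one unit is €54,000. Whole-blood lines (Bilal and Eamon) take €54,000 each; half-blood lines (Henrik and Hollis) take €27,000 each.
Henrik's share (€27,000) passes entirely to Ximena.

Ximena receives €27,000.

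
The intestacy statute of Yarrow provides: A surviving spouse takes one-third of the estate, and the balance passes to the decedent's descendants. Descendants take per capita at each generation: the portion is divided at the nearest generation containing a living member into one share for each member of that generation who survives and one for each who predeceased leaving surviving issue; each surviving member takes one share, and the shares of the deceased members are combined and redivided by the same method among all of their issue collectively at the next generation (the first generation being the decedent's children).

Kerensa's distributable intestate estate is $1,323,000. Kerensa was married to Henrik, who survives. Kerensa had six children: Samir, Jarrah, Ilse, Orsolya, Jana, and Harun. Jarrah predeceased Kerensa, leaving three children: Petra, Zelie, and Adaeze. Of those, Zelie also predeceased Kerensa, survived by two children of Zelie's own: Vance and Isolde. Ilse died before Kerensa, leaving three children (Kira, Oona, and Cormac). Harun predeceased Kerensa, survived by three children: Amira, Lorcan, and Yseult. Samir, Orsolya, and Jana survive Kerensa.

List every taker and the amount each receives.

Henrik takes one-third of $1,323,000 = $441,000. The remaining $882,000 passes to the descendants.
The descendants' portion ($882,000) is divided at the children's generation into 6 shares of $147,000. Samir, Orsolya, and Jana each take $147,000. The 3 shares of the deceased (Jarrah, Ilse, and Harun) are combined into a pool of $441,000.
That pool ($441,000) is divided at the grandchildren's generation into 9 shares of $49,000. Petra, Adaeze, Kira, Oona, Cormac, Amira, Lorcan, and Yseult each take $49,000. The remaining share for the deceased Zelie ($49,000) is carried to the next generation.
That pool ($49,000) is divided at the great-grandchildren's generation equally among Vance and Isolde: $24,500 each.

Henrik: $441,000; Samir: $147,000; Petra: $49,000; Vance: $24,500; Isolde: $24,500; Adaeze: $49,000; Kira: $49,000; Oona: $49,000; Cormac: $49,000; Orsolya: $147,000; Jana: $147,000; Amira: $49,000; Lorcan: $49,000; Yseult: $49,000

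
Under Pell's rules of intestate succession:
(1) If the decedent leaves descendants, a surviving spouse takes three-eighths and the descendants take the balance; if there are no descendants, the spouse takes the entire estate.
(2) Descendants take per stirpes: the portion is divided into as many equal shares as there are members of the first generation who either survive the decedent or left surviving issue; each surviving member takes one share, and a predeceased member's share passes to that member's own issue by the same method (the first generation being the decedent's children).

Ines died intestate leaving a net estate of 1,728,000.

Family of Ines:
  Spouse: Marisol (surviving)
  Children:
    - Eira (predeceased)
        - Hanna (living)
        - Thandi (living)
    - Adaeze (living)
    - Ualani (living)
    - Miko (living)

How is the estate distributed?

Marisol takes three-eighths of 1,728,000 = 648,000. The remaining 1,080,000 passes to the descendants.
The descendants' portion (1,080,000) is divided into 4 shares of 270,000: Adaeze, Ualani, and Miko each take 270,000; Eira's 270,000 share passes to Eira's issue.
Eira's share (270,000) is divided into 2 shares of 135,000: Hanna and Thandi each take 135,000.

Marisol: 648,000; Hanna: 135,000; Thandi: 135,000; Adaeze: 270,000; Ualani: 270,000; Miko: 270,000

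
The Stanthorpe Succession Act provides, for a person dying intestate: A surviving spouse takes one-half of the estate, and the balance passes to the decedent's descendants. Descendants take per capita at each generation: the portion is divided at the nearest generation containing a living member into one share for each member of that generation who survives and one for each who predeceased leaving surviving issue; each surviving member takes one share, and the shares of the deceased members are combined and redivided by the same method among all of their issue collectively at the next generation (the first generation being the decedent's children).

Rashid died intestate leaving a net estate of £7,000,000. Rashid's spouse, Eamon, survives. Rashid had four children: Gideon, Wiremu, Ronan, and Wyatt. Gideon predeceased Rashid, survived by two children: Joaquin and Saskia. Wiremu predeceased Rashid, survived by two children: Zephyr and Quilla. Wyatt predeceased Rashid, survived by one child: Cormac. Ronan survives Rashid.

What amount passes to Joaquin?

Joaquin receives £525,000.

Eamon takes one-half of £7,000,000 = £3,500,000. The remaining £3,500,000 passes to the descendants.
The descendants' portion (£3,500,000) is divided at the children's generation into 4 shares of £875,000. Ronan takes £875,000. The 3 shares of the deceased (Gideon, Wiremu, and Wyatt) are combined into a pool of £2,625,000.
That pool (£2,625,000) is divided at the grandchildren's generation equally among Joaquin, Saskia, Zephyr, Quilla, and Cormac: £525,000 each.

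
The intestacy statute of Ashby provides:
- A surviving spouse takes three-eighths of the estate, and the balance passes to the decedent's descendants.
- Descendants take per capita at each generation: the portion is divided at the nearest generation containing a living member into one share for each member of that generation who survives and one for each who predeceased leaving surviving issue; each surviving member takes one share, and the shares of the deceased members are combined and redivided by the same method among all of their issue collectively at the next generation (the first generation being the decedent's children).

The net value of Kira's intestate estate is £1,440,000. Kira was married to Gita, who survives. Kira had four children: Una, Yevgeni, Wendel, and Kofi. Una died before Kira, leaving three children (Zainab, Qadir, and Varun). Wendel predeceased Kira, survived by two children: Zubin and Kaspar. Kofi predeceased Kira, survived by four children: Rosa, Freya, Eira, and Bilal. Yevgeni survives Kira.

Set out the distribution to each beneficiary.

Gita takes three-eighths of £1,440,000 = £540,000. The remaining £900,000 passes to the descendants.
The descendants' portion (£900,000) is divided at the children's generation into 4 shares of £225,000. Yevgeni takes £225,000. The 3 shares of the deceased (Una, Wendel, and Kofi) are combined into a pool of £675,000.
That pool (£675,000) is divided at the grandchildren's generation equally among Zainab, Qadir, Varun, Zubin, Kaspar, Rosa, Freya, Eira, and Bilal: £75,000 each.

Gita: £540,000; Zainab: £75,000; Qadir: £75,000; Varun: £75,000; Yevgeni: £225,000; Zubin: £75,000; Kaspar: £75,000; Rosa: £75,000; Freya: £75,000; Eira: £75,000; Bilal: £75,000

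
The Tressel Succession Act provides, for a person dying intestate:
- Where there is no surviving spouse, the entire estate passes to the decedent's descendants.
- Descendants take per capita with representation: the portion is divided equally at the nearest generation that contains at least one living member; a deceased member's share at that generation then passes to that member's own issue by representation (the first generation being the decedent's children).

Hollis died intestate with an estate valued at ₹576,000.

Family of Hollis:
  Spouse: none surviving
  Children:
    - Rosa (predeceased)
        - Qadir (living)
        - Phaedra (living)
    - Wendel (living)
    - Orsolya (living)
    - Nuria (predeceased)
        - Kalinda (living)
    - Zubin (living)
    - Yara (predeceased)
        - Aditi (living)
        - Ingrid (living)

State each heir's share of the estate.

The entire ₹576,000 passes to the descendants.
That amount (₹576,000) is divided into 6 shares of ₹96,000: Wendel, Orsolya, and Zubin each take ₹96,000; Rosa's ₹96,000 share passes to Rosa's issue; Nuria's ₹96,000 share passes to Nuria's issue; Yara's ₹96,000 share passes to Yara's issue.
Rosa's share (₹96,000) is divided into 2 shares of ₹48,000: Qadir and Phaedra each take ₹48,000.
Nuria's share (₹96,000) passes entirely to Kalinda.
Yara's share (₹96,000) is divided into 2 shares of ₹48,000: Aditi and Ingrid each take ₹48,000.

Qadir: ₹48,000; Phaedra: ₹48,000; Wendel: ₹96,000; Orsolya: ₹96,000; Kalinda: ₹96,000; Zubin: ₹96,000; Aditi: ₹48,000; Ingrid: ₹48,000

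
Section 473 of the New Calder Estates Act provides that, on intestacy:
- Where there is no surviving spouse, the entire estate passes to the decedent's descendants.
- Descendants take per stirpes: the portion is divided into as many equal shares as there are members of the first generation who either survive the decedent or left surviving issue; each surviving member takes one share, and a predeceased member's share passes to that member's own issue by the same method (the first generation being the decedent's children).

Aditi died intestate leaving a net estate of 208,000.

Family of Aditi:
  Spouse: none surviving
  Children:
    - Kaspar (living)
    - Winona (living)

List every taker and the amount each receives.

The entire 208,000 passes to the descendants.
That amount (208,000) is divided into 2 shares of 104,000: Kaspar and Winona each take 104,000.

Kaspar: 104,000; Winona: 104,000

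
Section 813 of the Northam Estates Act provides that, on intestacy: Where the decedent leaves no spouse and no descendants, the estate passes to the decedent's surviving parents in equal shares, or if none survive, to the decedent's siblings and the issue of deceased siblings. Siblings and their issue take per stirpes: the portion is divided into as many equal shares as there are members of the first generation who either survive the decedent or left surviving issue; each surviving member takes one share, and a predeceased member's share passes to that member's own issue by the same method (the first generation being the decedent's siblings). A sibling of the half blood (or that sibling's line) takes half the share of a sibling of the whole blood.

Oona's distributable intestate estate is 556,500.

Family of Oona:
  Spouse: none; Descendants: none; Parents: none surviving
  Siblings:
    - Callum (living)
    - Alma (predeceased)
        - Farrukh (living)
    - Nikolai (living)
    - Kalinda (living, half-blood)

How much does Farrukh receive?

The entire 556,500 passes to the siblings and their issue.
Counting each half-blood sibling's line as half a unit, there are 7/2 units in 556,500, so one unit is 159,000. Whole-blood lines (Callum, Alma, and Nikolai) take 159,000 each; half-blood lines (Kalinda) take 79,500 each.
Alma's share (159,000) passes entirely to Farrukh.

Farrukh receives 159,000.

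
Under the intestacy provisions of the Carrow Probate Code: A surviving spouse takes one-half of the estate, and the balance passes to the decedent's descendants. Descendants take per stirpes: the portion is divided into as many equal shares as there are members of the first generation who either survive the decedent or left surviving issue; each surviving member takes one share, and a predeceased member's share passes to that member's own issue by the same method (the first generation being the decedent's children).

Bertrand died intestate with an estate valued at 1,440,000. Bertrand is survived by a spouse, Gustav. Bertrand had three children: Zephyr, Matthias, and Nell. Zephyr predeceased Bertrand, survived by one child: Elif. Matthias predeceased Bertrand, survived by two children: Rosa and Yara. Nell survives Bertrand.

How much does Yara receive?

Gustav takes one-half of 1,440,000 = 720,000. The remaining 720,000 passes to the descendants.
The descendants' portion (720,000) is divided into 3 shares of 240,000: Nell takes 240,000; Zephyr's 240,000 share passes to Zephyr's issue; Matthias's 240,000 share passes to Matthias's issue.
Zephyr's share (240,000) passes entirely to Elif.
Matthias's share (240,000) is divided into 2 shares of 120,000: Rosa and Yara each take 120,000.

Yara receives 120,000.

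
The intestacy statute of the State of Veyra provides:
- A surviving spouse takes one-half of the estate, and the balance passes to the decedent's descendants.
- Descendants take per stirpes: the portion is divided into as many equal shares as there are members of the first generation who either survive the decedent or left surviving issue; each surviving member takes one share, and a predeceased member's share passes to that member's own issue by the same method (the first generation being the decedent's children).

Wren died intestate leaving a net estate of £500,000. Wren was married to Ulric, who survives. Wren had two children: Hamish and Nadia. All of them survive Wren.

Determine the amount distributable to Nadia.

Ulric takes one-half of £500,000 = £250,000. The remaining £250,000 passes to the descendants.
The descendants' portion (£250,000) is divided into 2 shares of £125,000: Hamish and Nadia each take £125,000.

Nadia receives £125,000.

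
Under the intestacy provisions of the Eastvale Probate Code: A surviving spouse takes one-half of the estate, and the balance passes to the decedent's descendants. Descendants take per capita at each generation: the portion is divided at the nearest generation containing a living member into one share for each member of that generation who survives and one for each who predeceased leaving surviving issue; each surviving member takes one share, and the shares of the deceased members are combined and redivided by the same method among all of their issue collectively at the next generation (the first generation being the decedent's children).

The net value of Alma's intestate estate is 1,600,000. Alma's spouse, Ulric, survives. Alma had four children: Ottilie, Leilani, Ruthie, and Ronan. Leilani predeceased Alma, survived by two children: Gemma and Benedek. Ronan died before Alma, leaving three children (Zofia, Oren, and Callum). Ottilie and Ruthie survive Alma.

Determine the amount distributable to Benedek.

Ulric takes one-half of 1,600,000 = 800,000. The remaining 800,000 passes to the descendants.
The descendants' portion (800,000) is divided at the children's generation into 4 shares of 200,000. Ottilie and Ruthie each take 200,000. The 2 shares of the deceased (Leilani and Ronan) are combined into a pool of 400,000.
That pool (400,000) is divided at the grandchildren's generation equally among Gemma, Benedek, Zofia, Oren, and Callum: 80,000 each.

Benedek receives 80,000.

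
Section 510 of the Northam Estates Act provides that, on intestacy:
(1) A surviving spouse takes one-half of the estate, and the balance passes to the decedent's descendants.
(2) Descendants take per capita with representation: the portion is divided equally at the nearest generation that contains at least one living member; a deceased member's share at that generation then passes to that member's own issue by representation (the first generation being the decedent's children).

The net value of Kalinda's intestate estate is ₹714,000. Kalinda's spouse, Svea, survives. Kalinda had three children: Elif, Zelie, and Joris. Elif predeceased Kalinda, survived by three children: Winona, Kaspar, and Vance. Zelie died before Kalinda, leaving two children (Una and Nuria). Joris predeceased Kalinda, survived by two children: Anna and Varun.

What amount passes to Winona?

Winona receives ₹51,000.

Svea takes one-half of ₹714,000 = ₹357,000. The remaining ₹357,000 passes to the descendants.
No child survives, so the initial division is made at the grandchildren's generation.
The descendants' portion (₹357,000) is divided into 7 shares of ₹51,000: Winona, Kaspar, Vance, Una, Nuria, Anna, and Varun each take ₹51,000.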